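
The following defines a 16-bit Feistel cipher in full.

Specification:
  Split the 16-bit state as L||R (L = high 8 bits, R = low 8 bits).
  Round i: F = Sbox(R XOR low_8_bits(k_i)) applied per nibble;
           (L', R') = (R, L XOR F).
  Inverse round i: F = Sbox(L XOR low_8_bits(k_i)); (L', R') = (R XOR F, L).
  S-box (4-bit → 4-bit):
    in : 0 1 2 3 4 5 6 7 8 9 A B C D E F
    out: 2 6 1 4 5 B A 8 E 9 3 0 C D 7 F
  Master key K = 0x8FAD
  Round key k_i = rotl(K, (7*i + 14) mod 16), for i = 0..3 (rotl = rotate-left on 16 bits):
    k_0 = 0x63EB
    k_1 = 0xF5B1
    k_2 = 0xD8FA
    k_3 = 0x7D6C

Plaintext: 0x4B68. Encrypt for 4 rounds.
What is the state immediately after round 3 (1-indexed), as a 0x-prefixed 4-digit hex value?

s_0 = plaintext = 0x4B68
s_1 = Round(s_0, k_0) = 0x68AF
s_2 = Round(s_1, k_1) = 0xAF0F
s_3 = Round(s_2, k_2) = 0x0F54
s_4 = Round(s_3, k_3) = 0x5441

0x0F54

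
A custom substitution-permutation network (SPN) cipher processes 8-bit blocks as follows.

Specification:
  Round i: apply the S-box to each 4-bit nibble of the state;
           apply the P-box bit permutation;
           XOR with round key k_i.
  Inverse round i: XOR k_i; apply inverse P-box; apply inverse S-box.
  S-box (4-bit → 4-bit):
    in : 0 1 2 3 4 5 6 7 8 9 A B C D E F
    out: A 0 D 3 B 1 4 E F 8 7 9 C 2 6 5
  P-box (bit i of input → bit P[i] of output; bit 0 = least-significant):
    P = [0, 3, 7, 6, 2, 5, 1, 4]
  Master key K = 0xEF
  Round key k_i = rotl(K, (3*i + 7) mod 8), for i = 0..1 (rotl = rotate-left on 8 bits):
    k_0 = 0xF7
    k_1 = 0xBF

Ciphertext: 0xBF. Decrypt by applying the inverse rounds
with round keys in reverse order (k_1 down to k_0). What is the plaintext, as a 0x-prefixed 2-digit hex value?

s_0 = ciphertext = 0xBF
s_1 = InvRound(s_0, k_1) = 0x11
s_2 = InvRound(s_1, k_0) = 0xAC

0xAC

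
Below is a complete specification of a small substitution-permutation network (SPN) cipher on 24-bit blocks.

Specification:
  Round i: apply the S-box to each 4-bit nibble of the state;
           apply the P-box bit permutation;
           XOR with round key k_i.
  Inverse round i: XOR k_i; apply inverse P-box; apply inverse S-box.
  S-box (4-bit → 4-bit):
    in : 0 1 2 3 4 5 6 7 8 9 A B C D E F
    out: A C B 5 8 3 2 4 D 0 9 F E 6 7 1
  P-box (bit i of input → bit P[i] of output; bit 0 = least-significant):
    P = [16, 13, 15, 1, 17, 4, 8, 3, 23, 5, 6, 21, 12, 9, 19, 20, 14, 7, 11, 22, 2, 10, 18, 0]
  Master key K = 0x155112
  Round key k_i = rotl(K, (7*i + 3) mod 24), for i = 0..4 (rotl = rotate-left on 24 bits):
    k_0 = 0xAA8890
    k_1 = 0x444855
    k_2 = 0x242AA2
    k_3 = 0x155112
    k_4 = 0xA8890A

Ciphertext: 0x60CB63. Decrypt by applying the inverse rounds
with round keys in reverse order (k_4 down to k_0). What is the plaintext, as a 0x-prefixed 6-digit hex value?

0xC6BFE5

s_0 = ciphertext = 0x60CB63
s_1 = InvRound(s_0, k_4) = 0x4ADE49
s_2 = InvRound(s_1, k_3) = 0xC1C7B8
s_3 = InvRound(s_2, k_2) = 0xD89ACB
s_4 = InvRound(s_3, k_1) = 0x35BF01
s_5 = InvRound(s_4, k_0) = 0xC6BFE5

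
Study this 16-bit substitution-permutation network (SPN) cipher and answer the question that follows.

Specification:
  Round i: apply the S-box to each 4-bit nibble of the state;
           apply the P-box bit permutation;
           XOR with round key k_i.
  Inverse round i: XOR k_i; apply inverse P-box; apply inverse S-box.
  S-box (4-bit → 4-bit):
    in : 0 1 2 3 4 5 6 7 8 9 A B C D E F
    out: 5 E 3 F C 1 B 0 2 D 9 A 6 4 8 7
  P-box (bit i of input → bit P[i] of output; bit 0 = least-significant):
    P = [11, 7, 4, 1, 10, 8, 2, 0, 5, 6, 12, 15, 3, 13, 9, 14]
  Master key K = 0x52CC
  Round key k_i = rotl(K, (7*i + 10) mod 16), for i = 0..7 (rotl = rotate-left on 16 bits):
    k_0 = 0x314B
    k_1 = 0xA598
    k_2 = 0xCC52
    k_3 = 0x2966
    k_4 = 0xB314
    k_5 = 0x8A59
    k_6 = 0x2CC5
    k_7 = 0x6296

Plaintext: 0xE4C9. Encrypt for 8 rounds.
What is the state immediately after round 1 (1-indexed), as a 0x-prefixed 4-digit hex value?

s_0 = plaintext = 0xE4C9
s_1 = Round(s_0, k_0) = 0xE85D
s_2 = Round(s_1, k_1) = 0xE1C8
s_3 = Round(s_2, k_2) = 0x1D96
s_4 = Round(s_3, k_3) = 0x57E1
s_5 = Round(s_4, k_4) = 0xB38F
s_6 = Round(s_5, k_5) = 0x73A9
s_7 = Round(s_6, k_6) = 0xB0B6
s_8 = Round(s_7, k_7) = 0x1B35

0xE85D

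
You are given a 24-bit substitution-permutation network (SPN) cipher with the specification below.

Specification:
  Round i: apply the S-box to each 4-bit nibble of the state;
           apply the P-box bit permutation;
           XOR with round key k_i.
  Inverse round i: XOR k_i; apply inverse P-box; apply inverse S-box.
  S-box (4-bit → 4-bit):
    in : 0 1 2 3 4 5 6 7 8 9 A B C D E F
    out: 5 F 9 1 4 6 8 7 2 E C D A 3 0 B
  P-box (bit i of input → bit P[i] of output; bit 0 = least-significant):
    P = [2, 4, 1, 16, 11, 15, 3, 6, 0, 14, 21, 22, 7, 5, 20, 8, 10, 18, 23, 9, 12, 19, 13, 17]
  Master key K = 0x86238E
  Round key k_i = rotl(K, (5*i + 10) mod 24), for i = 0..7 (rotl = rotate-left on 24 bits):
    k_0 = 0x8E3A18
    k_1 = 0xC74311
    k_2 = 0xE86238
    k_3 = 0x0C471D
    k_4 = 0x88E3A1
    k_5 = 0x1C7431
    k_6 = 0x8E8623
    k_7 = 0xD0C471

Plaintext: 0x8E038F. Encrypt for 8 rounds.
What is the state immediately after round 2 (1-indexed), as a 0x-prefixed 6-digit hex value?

0x39E685

s_0 = plaintext = 0x8E038F
s_1 = Round(s_0, k_0) = 0x97BA8D
s_2 = Round(s_1, k_1) = 0x39E685
s_3 = Round(s_2, k_2) = 0x2CF02A
s_4 = Round(s_3, k_3) = 0x2B5CFE
s_5 = Round(s_4, k_4) = 0x5A3DC1
s_6 = Round(s_5, k_5) = 0x9596E6
s_7 = Round(s_6, k_6) = 0x51A703
s_8 = Round(s_7, k_7) = 0x6CAB7C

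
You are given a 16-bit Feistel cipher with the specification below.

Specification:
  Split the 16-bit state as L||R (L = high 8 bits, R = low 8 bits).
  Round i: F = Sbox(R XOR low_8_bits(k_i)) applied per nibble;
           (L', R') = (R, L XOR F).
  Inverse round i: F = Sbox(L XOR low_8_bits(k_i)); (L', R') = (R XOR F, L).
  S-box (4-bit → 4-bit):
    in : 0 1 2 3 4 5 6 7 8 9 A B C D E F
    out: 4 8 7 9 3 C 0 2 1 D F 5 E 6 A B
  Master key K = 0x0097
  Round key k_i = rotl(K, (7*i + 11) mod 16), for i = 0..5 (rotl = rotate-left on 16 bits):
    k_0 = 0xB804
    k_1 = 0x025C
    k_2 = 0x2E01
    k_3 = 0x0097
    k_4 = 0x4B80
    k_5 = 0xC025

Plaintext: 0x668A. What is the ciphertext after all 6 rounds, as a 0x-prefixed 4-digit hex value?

0x986C

s_0 = plaintext = 0x668A
s_1 = Round(s_0, k_0) = 0x8A7C
s_2 = Round(s_1, k_1) = 0x7CFE
s_3 = Round(s_2, k_2) = 0xFEC7
s_4 = Round(s_3, k_3) = 0xC73A
s_5 = Round(s_4, k_4) = 0x3A98
s_6 = Round(s_5, k_5) = 0x986C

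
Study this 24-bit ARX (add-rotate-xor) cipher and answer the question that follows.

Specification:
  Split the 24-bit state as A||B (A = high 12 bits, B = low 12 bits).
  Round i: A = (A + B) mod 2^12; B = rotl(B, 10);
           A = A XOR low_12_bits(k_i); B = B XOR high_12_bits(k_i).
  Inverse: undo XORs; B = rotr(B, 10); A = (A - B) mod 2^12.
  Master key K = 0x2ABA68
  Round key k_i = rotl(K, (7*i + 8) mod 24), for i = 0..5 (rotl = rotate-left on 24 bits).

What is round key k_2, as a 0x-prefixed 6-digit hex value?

K = 0x2ABA68
k_0 = rotl(K, (7*0+8) mod 24) = rotl(K, 8) = 0xBA682A
k_1 = rotl(K, (7*1+8) mod 24) = rotl(K, 15) = 0x34155D
k_2 = rotl(K, (7*2+8) mod 24) = rotl(K, 22) = 0x0AAE9A

0x0AAE9A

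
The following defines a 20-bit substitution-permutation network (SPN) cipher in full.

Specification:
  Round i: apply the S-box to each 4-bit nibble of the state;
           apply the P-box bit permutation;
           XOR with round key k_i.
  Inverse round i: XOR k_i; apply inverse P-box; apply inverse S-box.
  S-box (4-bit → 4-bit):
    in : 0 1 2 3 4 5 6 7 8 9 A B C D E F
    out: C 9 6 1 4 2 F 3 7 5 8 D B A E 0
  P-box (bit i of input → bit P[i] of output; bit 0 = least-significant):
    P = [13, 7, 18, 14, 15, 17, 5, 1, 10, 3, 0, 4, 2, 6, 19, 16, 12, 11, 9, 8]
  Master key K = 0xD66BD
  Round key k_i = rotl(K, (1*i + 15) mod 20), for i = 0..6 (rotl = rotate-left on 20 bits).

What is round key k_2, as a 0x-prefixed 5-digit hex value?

0xBACD7

K = 0xD66BD
k_0 = rotl(K, (1*0+15) mod 20) = rotl(K, 15) = 0xEEB35
k_1 = rotl(K, (1*1+15) mod 20) = rotl(K, 16) = 0xDD66B
k_2 = rotl(K, (1*2+15) mod 20) = rotl(K, 17) = 0xBACD7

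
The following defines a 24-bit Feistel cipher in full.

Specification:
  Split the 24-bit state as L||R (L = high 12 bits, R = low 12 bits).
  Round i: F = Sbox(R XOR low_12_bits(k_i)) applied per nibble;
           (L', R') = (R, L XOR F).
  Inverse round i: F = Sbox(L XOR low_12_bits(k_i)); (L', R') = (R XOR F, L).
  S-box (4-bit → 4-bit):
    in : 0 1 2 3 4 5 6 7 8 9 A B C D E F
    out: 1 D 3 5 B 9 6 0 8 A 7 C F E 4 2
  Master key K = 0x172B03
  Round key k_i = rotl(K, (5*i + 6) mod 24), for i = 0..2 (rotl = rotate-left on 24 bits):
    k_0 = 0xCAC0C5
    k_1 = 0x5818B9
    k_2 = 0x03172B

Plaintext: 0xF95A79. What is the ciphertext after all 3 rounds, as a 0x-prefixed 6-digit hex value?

s_0 = plaintext = 0xF95A79
s_1 = Round(s_0, k_0) = 0xA7985A
s_2 = Round(s_1, k_1) = 0x85AB3C
s_3 = Round(s_2, k_2) = 0xB3C78A

0xB3C78A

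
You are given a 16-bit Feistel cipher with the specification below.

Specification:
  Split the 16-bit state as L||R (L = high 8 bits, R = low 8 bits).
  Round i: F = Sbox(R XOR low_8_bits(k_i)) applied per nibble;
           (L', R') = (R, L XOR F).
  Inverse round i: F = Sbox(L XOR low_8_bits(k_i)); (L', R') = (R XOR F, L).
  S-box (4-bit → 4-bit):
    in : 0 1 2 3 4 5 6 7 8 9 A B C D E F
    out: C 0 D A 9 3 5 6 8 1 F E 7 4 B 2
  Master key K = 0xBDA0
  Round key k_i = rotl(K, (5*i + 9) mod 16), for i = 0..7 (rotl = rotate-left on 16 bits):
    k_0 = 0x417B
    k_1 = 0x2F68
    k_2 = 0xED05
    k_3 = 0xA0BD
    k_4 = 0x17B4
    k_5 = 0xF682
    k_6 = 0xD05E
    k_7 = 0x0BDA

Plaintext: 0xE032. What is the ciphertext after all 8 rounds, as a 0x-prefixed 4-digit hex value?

s_0 = plaintext = 0xE032
s_1 = Round(s_0, k_0) = 0x3271
s_2 = Round(s_1, k_1) = 0x7133
s_3 = Round(s_2, k_2) = 0x33D4
s_4 = Round(s_3, k_3) = 0xD462
s_5 = Round(s_4, k_4) = 0x6291
s_6 = Round(s_5, k_5) = 0x9168
s_7 = Round(s_6, k_6) = 0x6834
s_8 = Round(s_7, k_7) = 0x34D3

0x34D3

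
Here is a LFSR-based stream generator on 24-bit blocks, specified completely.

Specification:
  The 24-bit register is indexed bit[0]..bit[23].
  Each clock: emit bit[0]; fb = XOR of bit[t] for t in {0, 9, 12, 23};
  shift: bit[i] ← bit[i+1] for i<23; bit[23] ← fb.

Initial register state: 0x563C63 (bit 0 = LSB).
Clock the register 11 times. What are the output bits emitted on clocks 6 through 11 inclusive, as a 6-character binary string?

reg_0 = 0x563C63
clock 1: out=1, reg = 0x2B1E31
clock 2: out=1, reg = 0x958F18
clock 3: out=0, reg = 0x4AC78C
clock 4: out=0, reg = 0xA563C6
clock 5: out=0, reg = 0x52B1E3
clock 6: out=1, reg = 0x2958F1
clock 7: out=1, reg = 0x14AC78
clock 8: out=0, reg = 0x0A563C
clock 9: out=0, reg = 0x052B1E
clock 10: out=0, reg = 0x82958F
clock 11: out=1, reg = 0xC14AC7

110001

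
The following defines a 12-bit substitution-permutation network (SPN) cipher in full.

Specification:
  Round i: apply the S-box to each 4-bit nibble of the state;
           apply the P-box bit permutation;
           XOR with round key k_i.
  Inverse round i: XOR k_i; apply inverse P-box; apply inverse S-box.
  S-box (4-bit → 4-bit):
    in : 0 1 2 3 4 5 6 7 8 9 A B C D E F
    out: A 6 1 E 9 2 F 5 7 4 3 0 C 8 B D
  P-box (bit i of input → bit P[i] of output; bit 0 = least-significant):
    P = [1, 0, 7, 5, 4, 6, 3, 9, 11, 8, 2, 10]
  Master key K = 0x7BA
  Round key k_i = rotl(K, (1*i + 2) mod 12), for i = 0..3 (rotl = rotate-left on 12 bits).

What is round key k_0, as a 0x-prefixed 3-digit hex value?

K = 0x7BA
k_0 = rotl(K, (1*0+2) mod 12) = rotl(K, 2) = 0xEE9

0xEE9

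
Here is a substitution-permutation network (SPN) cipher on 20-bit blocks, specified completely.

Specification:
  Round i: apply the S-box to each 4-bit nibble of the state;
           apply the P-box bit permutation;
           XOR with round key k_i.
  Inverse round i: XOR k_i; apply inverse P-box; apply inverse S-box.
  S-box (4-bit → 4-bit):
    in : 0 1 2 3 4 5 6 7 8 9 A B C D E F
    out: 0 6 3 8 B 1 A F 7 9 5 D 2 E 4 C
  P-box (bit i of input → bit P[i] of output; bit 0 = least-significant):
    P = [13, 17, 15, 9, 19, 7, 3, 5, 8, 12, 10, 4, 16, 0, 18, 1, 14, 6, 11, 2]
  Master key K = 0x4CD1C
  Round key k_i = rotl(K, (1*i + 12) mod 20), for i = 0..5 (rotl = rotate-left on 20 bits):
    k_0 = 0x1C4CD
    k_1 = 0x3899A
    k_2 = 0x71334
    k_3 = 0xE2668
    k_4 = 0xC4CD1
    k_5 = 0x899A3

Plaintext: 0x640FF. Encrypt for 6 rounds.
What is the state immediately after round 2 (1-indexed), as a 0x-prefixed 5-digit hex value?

s_0 = plaintext = 0x640FF
s_1 = Round(s_0, k_0) = 0x046A2
s_2 = Round(s_1, k_1) = 0x8B981
s_3 = Round(s_2, k_2) = 0x8DAEE
s_4 = Round(s_3, k_3) = 0xAEB23
s_5 = Round(s_4, k_4) = 0x00341
s_6 = Round(s_5, k_5) = 0x21913

0x8B981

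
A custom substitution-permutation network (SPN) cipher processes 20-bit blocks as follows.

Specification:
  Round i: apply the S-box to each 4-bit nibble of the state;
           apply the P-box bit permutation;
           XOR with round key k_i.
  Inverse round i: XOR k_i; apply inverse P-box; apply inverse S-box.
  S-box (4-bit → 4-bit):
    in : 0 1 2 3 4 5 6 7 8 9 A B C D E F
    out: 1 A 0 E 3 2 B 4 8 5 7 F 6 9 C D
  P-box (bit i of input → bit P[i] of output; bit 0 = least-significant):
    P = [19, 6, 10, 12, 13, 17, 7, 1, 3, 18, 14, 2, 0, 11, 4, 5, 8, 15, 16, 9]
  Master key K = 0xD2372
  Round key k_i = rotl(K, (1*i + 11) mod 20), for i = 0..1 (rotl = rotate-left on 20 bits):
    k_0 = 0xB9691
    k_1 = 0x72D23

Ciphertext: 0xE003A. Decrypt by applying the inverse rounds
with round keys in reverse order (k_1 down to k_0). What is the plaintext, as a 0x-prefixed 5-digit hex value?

0x870AE

s_0 = ciphertext = 0xE003A
s_1 = InvRound(s_0, k_1) = 0x9A009
s_2 = InvRound(s_1, k_0) = 0x870AE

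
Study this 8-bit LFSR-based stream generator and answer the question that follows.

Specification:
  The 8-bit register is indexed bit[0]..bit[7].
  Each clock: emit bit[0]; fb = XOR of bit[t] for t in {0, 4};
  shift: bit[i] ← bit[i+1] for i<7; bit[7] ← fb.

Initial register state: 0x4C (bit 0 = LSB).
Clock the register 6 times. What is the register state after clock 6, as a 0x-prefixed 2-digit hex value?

reg_0 = 0x4C
clock 1: out=0, reg = 0x26
clock 2: out=0, reg = 0x13
clock 3: out=1, reg = 0x09
clock 4: out=1, reg = 0x84
clock 5: out=0, reg = 0x42
clock 6: out=0, reg = 0x21

0x21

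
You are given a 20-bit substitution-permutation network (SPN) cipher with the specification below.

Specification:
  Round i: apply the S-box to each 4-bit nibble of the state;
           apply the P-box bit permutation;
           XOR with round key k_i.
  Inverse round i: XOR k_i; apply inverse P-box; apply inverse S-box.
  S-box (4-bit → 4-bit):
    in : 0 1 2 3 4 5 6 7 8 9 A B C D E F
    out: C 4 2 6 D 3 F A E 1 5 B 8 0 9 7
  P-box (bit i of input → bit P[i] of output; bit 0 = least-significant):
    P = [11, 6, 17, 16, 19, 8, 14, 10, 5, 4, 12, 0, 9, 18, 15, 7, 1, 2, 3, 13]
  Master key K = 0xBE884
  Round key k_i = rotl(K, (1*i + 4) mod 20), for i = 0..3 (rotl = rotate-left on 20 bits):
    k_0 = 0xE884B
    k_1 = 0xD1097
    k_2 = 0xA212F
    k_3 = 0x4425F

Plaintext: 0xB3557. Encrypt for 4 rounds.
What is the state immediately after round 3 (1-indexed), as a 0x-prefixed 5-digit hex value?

0x73E6D

s_0 = plaintext = 0xB3557
s_1 = Round(s_0, k_0) = 0x3293D
s_2 = Round(s_1, k_1) = 0x951BB
s_3 = Round(s_2, k_2) = 0x73E6D
s_4 = Round(s_3, k_3) = 0x8A77A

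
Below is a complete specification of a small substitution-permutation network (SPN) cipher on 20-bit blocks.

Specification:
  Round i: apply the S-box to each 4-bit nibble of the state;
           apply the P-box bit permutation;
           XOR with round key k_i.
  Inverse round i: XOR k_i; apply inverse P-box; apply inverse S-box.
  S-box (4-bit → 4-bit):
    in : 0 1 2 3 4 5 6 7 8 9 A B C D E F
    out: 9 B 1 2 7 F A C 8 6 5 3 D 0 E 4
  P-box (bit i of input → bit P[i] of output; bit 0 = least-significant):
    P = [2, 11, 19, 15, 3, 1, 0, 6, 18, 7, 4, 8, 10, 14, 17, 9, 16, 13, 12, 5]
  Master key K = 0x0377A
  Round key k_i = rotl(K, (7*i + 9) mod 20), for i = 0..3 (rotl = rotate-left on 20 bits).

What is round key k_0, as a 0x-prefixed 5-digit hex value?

0xEF406

K = 0x0377A
k_0 = rotl(K, (7*0+9) mod 20) = rotl(K, 9) = 0xEF406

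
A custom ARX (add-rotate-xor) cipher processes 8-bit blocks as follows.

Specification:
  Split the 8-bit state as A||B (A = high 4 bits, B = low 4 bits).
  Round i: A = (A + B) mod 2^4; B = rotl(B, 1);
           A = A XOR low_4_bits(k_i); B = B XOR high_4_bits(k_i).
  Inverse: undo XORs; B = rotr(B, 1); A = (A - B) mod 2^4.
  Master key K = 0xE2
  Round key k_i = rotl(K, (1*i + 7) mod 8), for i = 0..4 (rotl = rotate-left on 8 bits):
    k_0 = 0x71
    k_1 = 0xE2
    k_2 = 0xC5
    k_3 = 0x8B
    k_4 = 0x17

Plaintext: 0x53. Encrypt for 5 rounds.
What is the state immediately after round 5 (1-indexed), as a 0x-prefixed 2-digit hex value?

s_0 = plaintext = 0x53
s_1 = Round(s_0, k_0) = 0x91
s_2 = Round(s_1, k_1) = 0x8C
s_3 = Round(s_2, k_2) = 0x15
s_4 = Round(s_3, k_3) = 0xD2
s_5 = Round(s_4, k_4) = 0x85

0x85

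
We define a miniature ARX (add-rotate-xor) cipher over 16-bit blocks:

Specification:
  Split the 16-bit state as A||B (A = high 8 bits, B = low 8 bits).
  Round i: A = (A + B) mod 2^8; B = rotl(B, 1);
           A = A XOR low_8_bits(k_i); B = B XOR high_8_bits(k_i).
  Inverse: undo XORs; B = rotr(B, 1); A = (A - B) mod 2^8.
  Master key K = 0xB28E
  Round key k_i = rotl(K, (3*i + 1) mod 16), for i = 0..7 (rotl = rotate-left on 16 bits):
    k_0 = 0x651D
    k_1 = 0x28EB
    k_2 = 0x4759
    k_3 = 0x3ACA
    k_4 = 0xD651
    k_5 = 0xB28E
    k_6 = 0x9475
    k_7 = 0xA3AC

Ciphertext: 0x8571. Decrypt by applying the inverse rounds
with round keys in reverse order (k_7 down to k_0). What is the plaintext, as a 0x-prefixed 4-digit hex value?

s_0 = ciphertext = 0x8571
s_1 = InvRound(s_0, k_7) = 0xC069
s_2 = InvRound(s_1, k_6) = 0xB7FE
s_3 = InvRound(s_2, k_5) = 0x1326
s_4 = InvRound(s_3, k_4) = 0xCA78
s_5 = InvRound(s_4, k_3) = 0xDF21
s_6 = InvRound(s_5, k_2) = 0x5333
s_7 = InvRound(s_6, k_1) = 0x2B8D
s_8 = InvRound(s_7, k_0) = 0xC274

0xC274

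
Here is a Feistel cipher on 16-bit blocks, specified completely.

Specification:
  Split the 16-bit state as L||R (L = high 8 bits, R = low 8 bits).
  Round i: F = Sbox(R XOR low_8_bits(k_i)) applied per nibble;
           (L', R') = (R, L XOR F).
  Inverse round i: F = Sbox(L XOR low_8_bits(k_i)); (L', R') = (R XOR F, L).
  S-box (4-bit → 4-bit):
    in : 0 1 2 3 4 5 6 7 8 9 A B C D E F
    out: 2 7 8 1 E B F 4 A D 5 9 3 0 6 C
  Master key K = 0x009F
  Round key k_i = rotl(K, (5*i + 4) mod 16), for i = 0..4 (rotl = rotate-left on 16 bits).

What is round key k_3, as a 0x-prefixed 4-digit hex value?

0x04F8

K = 0x009F
k_0 = rotl(K, (5*0+4) mod 16) = rotl(K, 4) = 0x09F0
k_1 = rotl(K, (5*1+4) mod 16) = rotl(K, 9) = 0x3E01
k_2 = rotl(K, (5*2+4) mod 16) = rotl(K, 14) = 0xC027
k_3 = rotl(K, (5*3+4) mod 16) = rotl(K, 3) = 0x04F8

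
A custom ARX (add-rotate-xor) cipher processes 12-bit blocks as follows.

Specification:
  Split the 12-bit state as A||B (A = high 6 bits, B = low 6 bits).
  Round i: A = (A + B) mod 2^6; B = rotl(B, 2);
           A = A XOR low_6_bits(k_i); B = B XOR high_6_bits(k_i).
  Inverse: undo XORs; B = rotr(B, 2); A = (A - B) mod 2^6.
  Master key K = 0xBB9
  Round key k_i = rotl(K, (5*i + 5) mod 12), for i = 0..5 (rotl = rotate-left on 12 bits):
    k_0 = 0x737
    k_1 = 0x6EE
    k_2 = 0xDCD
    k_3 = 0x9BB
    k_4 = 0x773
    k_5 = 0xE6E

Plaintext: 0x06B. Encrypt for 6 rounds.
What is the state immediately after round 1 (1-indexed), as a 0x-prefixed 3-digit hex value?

0x6F2

s_0 = plaintext = 0x06B
s_1 = Round(s_0, k_0) = 0x6F2
s_2 = Round(s_1, k_1) = 0x8D0
s_3 = Round(s_2, k_2) = 0xFB6
s_4 = Round(s_3, k_3) = 0x3FD
s_5 = Round(s_4, k_4) = 0xFEA
s_6 = Round(s_5, k_5) = 0x1D3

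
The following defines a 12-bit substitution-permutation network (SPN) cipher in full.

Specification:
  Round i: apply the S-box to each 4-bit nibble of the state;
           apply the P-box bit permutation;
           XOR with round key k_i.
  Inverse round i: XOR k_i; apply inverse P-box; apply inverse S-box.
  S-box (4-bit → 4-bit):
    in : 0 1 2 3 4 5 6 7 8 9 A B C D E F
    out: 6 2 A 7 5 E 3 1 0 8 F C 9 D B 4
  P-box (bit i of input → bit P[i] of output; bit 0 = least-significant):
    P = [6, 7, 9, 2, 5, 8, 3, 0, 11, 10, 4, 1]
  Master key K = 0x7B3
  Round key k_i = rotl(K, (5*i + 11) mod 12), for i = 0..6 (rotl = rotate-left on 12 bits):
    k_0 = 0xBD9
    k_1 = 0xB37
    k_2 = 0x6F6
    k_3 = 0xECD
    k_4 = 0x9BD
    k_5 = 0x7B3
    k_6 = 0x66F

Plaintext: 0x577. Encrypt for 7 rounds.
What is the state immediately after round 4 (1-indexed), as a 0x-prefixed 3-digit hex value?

0x933

s_0 = plaintext = 0x577
s_1 = Round(s_0, k_0) = 0xFAB
s_2 = Round(s_1, k_1) = 0x80A
s_3 = Round(s_2, k_2) = 0x53A
s_4 = Round(s_3, k_3) = 0x933
s_5 = Round(s_4, k_4) = 0xA57
s_6 = Round(s_5, k_5) = 0xAE8
s_7 = Round(s_6, k_6) = 0xB5C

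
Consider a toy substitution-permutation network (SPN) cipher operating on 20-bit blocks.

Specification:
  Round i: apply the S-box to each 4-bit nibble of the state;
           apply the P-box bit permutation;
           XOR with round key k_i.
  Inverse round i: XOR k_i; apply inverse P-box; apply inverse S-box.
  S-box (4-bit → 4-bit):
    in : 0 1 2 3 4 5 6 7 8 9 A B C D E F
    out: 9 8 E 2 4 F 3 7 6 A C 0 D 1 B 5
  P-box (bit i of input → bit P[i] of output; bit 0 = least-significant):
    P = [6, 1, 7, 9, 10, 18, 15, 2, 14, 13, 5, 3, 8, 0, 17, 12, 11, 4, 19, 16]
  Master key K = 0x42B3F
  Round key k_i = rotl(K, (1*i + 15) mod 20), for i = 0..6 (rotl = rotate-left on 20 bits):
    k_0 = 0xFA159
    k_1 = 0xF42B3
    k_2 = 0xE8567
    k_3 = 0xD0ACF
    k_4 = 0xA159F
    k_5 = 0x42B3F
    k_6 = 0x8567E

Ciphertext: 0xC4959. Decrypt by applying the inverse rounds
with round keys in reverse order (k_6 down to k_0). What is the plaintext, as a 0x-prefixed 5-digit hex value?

0x70F9D

s_0 = ciphertext = 0xC4959
s_1 = InvRound(s_0, k_6) = 0xDE4E9
s_2 = InvRound(s_1, k_5) = 0x5DDC5
s_3 = InvRound(s_2, k_4) = 0x54086
s_4 = InvRound(s_3, k_3) = 0xF30B0
s_5 = InvRound(s_4, k_2) = 0x9E3C7
s_6 = InvRound(s_5, k_1) = 0x3F82D
s_7 = InvRound(s_6, k_0) = 0x70F9D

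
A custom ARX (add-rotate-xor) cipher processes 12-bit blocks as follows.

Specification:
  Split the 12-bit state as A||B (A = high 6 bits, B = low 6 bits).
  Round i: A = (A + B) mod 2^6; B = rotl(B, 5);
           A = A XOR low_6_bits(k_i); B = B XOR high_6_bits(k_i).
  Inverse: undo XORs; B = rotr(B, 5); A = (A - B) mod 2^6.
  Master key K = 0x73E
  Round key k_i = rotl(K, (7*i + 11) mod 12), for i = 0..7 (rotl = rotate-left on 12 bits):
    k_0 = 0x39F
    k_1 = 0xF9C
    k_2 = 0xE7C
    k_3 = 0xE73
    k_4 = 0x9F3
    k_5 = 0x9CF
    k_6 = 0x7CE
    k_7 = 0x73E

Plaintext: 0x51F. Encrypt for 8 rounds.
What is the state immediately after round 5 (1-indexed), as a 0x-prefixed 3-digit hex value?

0x2F4

s_0 = plaintext = 0x51F
s_1 = Round(s_0, k_0) = 0xB21
s_2 = Round(s_1, k_1) = 0x44E
s_3 = Round(s_2, k_2) = 0x8FE
s_4 = Round(s_3, k_3) = 0x4A6
s_5 = Round(s_4, k_4) = 0x2F4
s_6 = Round(s_5, k_5) = 0xC3D
s_7 = Round(s_6, k_6) = 0x8E1
s_8 = Round(s_7, k_7) = 0xEAC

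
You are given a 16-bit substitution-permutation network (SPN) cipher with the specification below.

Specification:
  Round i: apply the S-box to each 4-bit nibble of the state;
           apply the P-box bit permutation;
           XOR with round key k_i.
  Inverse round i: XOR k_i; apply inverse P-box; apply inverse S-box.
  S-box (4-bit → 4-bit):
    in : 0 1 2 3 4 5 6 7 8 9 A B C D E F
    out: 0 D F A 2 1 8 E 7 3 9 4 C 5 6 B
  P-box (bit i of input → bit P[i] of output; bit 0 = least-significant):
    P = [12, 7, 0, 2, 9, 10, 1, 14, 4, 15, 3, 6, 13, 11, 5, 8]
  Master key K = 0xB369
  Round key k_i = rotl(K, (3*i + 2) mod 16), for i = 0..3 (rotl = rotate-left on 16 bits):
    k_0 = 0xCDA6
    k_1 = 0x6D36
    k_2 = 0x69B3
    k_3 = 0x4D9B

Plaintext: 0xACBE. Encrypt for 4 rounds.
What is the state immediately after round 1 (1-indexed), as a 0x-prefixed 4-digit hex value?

0xEC6D

s_0 = plaintext = 0xACBE
s_1 = Round(s_0, k_0) = 0xEC6D
s_2 = Round(s_1, k_1) = 0x355F
s_3 = Round(s_2, k_2) = 0x7227
s_4 = Round(s_3, k_3) = 0x8264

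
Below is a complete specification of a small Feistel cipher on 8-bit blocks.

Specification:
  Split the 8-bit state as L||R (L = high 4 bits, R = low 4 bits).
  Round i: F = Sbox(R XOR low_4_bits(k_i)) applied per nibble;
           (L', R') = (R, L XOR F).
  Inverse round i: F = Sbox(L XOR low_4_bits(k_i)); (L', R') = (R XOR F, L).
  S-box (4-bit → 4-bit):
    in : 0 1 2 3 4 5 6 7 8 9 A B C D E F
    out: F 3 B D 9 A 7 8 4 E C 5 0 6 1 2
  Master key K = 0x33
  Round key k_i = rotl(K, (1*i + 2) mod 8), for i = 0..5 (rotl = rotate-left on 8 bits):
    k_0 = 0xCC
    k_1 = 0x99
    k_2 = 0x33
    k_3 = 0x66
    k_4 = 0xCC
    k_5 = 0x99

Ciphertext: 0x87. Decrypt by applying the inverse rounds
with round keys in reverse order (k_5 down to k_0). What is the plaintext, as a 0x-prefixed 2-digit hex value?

s_0 = ciphertext = 0x87
s_1 = InvRound(s_0, k_5) = 0x48
s_2 = InvRound(s_1, k_4) = 0xC4
s_3 = InvRound(s_2, k_3) = 0x8C
s_4 = InvRound(s_3, k_2) = 0x98
s_5 = InvRound(s_4, k_1) = 0x79
s_6 = InvRound(s_5, k_0) = 0xC7

0xC7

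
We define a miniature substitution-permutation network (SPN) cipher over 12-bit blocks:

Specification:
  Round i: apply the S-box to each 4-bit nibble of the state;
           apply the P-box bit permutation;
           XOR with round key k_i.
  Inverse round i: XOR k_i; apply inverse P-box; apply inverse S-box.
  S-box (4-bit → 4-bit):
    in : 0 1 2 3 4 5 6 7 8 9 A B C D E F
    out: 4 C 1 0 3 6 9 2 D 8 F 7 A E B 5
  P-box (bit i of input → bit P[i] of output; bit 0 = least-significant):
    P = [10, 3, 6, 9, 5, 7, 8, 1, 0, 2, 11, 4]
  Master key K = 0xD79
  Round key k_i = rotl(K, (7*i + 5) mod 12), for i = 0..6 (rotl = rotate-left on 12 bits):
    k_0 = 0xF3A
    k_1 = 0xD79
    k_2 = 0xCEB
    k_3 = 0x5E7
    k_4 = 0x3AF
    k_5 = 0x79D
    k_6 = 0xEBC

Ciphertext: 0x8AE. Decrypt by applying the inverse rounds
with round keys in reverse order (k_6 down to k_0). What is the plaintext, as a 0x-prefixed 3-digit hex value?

0xBAD

s_0 = ciphertext = 0x8AE
s_1 = InvRound(s_0, k_6) = 0x996
s_2 = InvRound(s_1, k_5) = 0xF9E
s_3 = InvRound(s_2, k_4) = 0x822
s_4 = InvRound(s_3, k_3) = 0xB5F
s_5 = InvRound(s_4, k_2) = 0xCB6
s_6 = InvRound(s_5, k_1) = 0x4D5
s_7 = InvRound(s_6, k_0) = 0xBAD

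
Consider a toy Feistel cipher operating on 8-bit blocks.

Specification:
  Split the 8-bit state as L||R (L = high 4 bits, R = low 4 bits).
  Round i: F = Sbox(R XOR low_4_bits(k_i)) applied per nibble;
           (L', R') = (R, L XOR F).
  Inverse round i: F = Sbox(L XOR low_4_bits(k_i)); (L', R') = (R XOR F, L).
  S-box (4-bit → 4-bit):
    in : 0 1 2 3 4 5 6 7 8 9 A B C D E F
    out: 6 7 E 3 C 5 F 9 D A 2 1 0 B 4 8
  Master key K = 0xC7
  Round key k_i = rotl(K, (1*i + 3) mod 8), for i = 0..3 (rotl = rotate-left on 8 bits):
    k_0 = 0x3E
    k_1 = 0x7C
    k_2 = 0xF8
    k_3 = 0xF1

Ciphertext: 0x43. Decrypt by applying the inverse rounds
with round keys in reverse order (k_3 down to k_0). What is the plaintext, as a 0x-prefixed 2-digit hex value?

s_0 = ciphertext = 0x43
s_1 = InvRound(s_0, k_3) = 0x64
s_2 = InvRound(s_1, k_2) = 0x06
s_3 = InvRound(s_2, k_1) = 0x60
s_4 = InvRound(s_3, k_0) = 0xD6

0xD6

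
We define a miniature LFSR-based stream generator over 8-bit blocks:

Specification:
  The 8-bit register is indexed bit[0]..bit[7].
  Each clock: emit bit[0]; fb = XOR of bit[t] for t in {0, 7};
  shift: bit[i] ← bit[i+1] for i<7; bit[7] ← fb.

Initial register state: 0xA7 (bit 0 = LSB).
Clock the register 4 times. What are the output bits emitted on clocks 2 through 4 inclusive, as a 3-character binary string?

110

reg_0 = 0xA7
clock 1: out=1, reg = 0x53
clock 2: out=1, reg = 0xA9
clock 3: out=1, reg = 0x54
clock 4: out=0, reg = 0x2A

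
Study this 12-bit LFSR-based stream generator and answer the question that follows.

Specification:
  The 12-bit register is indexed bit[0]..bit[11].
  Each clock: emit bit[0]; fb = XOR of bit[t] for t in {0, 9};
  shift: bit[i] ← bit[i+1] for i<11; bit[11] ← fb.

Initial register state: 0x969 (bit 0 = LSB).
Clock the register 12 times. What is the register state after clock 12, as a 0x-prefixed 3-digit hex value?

reg_0 = 0x969
clock 1: out=1, reg = 0xCB4
clock 2: out=0, reg = 0x65A
clock 3: out=0, reg = 0xB2D
clock 4: out=1, reg = 0x596
clock 5: out=0, reg = 0x2CB
clock 6: out=1, reg = 0x165
clock 7: out=1, reg = 0x8B2
clock 8: out=0, reg = 0x459
clock 9: out=1, reg = 0xA2C
clock 10: out=0, reg = 0xD16
clock 11: out=0, reg = 0x68B
clock 12: out=1, reg = 0x345

0x345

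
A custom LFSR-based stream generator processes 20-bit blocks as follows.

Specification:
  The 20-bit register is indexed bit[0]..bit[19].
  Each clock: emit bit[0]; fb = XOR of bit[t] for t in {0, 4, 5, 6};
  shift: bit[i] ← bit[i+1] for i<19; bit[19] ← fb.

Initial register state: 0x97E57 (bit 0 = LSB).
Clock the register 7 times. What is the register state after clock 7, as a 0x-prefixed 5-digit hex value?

0x732FC

reg_0 = 0x97E57
clock 1: out=1, reg = 0xCBF2B
clock 2: out=1, reg = 0x65F95
clock 3: out=1, reg = 0x32FCA
clock 4: out=0, reg = 0x997E5
clock 5: out=1, reg = 0xCCBF2
clock 6: out=0, reg = 0xE65F9
clock 7: out=1, reg = 0x732FC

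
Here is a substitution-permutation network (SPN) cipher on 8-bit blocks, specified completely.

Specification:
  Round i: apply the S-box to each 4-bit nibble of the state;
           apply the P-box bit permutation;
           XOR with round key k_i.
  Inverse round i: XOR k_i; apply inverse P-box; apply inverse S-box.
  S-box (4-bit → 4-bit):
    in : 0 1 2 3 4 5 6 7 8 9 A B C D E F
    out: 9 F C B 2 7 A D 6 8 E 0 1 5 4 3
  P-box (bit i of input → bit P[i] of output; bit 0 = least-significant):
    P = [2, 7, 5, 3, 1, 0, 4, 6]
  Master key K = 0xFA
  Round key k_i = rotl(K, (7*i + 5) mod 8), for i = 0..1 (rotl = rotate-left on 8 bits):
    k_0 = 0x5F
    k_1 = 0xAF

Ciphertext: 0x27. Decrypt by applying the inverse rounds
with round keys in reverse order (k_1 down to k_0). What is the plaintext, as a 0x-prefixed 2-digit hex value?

s_0 = ciphertext = 0x27
s_1 = InvRound(s_0, k_1) = 0xB6
s_2 = InvRound(s_1, k_0) = 0x6A

0x6A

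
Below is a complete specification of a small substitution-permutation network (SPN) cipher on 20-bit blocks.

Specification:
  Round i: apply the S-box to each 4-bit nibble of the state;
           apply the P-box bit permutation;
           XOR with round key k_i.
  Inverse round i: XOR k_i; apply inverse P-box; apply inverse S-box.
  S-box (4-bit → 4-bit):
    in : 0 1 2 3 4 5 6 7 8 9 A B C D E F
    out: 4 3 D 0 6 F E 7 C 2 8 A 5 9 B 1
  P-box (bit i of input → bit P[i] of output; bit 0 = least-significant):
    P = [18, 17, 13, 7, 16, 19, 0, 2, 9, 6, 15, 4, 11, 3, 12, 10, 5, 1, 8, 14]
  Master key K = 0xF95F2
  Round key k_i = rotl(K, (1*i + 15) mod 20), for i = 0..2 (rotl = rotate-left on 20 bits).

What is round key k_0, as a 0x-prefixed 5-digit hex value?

0x97CAF

K = 0xF95F2
k_0 = rotl(K, (1*0+15) mod 20) = rotl(K, 15) = 0x97CAF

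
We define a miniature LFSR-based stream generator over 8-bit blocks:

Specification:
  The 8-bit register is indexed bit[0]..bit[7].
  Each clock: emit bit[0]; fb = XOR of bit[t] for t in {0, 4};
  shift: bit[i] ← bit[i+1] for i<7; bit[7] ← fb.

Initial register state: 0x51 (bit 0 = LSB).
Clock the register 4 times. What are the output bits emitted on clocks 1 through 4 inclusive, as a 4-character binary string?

1000

reg_0 = 0x51
clock 1: out=1, reg = 0x28
clock 2: out=0, reg = 0x14
clock 3: out=0, reg = 0x8A
clock 4: out=0, reg = 0x45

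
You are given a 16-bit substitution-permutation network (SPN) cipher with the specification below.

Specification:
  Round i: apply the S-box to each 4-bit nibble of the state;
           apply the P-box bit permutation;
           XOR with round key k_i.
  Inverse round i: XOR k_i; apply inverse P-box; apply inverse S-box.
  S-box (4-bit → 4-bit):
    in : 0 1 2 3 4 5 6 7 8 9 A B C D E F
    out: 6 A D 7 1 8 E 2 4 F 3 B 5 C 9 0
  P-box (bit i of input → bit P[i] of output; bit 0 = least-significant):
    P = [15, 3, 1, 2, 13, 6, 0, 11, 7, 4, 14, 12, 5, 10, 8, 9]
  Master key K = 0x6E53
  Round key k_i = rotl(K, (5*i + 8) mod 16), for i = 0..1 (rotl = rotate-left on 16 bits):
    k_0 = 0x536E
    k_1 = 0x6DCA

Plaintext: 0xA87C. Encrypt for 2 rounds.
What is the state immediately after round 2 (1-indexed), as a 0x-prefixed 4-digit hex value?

0xEAB9

s_0 = plaintext = 0xA87C
s_1 = Round(s_0, k_0) = 0x970C
s_2 = Round(s_1, k_1) = 0xEAB9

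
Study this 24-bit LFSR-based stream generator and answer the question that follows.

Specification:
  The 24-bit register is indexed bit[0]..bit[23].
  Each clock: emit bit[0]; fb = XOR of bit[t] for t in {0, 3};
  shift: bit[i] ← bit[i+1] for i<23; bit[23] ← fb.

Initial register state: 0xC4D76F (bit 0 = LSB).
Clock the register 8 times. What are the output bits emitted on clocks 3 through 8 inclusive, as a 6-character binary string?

110110

reg_0 = 0xC4D76F
clock 1: out=1, reg = 0x626BB7
clock 2: out=1, reg = 0xB135DB
clock 3: out=1, reg = 0x589AED
clock 4: out=1, reg = 0x2C4D76
clock 5: out=0, reg = 0x1626BB
clock 6: out=1, reg = 0x0B135D
clock 7: out=1, reg = 0x0589AE
clock 8: out=0, reg = 0x82C4D7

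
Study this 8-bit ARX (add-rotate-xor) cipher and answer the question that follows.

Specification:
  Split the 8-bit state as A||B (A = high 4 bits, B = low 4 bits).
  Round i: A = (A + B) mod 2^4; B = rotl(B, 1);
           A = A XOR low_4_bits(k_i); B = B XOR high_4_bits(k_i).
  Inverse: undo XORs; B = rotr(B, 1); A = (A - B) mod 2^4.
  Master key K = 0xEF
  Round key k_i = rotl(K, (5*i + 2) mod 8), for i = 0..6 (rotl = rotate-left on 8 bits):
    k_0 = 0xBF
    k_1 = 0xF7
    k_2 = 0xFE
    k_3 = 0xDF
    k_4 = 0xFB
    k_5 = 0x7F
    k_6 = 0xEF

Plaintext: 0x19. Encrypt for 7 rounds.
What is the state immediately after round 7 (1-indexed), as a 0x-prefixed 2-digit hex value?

s_0 = plaintext = 0x19
s_1 = Round(s_0, k_0) = 0x58
s_2 = Round(s_1, k_1) = 0xAE
s_3 = Round(s_2, k_2) = 0x62
s_4 = Round(s_3, k_3) = 0x79
s_5 = Round(s_4, k_4) = 0xBC
s_6 = Round(s_5, k_5) = 0x8E
s_7 = Round(s_6, k_6) = 0x93

0x93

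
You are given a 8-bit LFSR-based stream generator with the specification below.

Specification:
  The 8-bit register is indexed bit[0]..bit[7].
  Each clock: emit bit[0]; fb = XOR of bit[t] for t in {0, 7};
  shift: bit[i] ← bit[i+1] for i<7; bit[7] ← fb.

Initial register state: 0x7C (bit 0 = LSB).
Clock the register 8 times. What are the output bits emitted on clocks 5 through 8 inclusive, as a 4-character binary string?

reg_0 = 0x7C
clock 1: out=0, reg = 0x3E
clock 2: out=0, reg = 0x1F
clock 3: out=1, reg = 0x8F
clock 4: out=1, reg = 0x47
clock 5: out=1, reg = 0xA3
clock 6: out=1, reg = 0x51
clock 7: out=1, reg = 0xA8
clock 8: out=0, reg = 0xD4

1110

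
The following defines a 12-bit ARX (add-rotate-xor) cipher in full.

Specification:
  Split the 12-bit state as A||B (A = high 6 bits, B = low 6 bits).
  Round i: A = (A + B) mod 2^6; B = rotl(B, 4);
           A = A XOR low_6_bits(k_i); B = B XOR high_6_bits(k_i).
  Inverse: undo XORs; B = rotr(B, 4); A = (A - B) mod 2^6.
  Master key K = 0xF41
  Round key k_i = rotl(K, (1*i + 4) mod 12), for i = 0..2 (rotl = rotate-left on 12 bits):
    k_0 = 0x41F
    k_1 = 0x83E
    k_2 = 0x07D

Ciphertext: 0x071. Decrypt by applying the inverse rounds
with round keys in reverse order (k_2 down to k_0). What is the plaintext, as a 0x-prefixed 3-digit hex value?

0xB79

s_0 = ciphertext = 0x071
s_1 = InvRound(s_0, k_2) = 0xE43
s_2 = InvRound(s_1, k_1) = 0xE4E
s_3 = InvRound(s_2, k_0) = 0xB79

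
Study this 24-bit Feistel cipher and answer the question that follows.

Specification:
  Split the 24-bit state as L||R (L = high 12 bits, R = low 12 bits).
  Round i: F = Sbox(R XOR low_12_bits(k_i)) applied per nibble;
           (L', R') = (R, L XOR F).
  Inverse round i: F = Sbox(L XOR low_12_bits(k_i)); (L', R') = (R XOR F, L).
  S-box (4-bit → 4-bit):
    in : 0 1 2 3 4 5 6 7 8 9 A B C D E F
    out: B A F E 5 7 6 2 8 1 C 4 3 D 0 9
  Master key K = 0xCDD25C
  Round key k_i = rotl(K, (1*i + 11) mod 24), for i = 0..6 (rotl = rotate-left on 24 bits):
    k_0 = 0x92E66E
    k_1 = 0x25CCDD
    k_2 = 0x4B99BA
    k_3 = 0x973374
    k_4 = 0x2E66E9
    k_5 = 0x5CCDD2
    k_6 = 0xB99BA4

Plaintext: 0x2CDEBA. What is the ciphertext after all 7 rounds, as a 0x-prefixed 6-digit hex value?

0x0F0F8A

s_0 = plaintext = 0x2CDEBA
s_1 = Round(s_0, k_0) = 0xEBAA18
s_2 = Round(s_1, k_1) = 0xA1888D
s_3 = Round(s_2, k_2) = 0x88D0FA
s_4 = Round(s_3, k_3) = 0x0FA60D
s_5 = Round(s_4, k_4) = 0x60DBFF
s_6 = Round(s_5, k_5) = 0xBFF0F0
s_7 = Round(s_6, k_6) = 0x0F0F8A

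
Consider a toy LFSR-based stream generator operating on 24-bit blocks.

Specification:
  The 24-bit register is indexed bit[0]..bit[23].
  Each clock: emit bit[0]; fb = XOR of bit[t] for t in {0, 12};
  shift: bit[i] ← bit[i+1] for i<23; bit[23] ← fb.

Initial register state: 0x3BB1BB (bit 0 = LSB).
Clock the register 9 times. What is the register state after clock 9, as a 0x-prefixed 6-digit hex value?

0x001DD8

reg_0 = 0x3BB1BB
clock 1: out=1, reg = 0x1DD8DD
clock 2: out=1, reg = 0x0EEC6E
clock 3: out=0, reg = 0x077637
clock 4: out=1, reg = 0x03BB1B
clock 5: out=1, reg = 0x01DD8D
clock 6: out=1, reg = 0x00EEC6
clock 7: out=0, reg = 0x007763
clock 8: out=1, reg = 0x003BB1
clock 9: out=1, reg = 0x001DD8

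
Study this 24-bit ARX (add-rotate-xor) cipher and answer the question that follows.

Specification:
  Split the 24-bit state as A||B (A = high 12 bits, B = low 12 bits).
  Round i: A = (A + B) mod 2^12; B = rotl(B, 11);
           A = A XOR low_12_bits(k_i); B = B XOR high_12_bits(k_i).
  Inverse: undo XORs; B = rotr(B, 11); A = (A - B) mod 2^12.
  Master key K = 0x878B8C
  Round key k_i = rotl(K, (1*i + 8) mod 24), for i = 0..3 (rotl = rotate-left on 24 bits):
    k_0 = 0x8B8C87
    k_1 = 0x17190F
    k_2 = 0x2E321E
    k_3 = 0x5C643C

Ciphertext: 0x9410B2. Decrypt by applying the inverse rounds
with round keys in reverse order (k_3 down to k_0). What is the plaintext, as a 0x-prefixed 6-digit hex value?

0x53F4E9

s_0 = ciphertext = 0x9410B2
s_1 = InvRound(s_0, k_3) = 0x295AE8
s_2 = InvRound(s_1, k_2) = 0x074017
s_3 = InvRound(s_2, k_1) = 0x6AF2CC
s_4 = InvRound(s_3, k_0) = 0x53F4E9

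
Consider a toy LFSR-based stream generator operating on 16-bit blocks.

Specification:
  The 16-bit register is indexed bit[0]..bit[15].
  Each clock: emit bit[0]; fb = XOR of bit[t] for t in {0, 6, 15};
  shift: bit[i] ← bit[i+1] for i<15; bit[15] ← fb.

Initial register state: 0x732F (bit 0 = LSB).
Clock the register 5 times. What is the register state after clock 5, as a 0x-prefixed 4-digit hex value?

0x0B99

reg_0 = 0x732F
clock 1: out=1, reg = 0xB997
clock 2: out=1, reg = 0x5CCB
clock 3: out=1, reg = 0x2E65
clock 4: out=1, reg = 0x1732
clock 5: out=0, reg = 0x0B99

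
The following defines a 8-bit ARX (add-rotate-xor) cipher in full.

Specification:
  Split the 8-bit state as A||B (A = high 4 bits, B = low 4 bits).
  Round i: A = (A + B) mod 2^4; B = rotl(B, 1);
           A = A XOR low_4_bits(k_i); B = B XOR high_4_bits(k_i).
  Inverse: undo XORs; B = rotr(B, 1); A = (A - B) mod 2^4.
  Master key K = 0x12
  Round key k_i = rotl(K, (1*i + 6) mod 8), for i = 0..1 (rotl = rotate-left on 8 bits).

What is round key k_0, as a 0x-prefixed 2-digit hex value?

0x84

K = 0x12
k_0 = rotl(K, (1*0+6) mod 8) = rotl(K, 6) = 0x84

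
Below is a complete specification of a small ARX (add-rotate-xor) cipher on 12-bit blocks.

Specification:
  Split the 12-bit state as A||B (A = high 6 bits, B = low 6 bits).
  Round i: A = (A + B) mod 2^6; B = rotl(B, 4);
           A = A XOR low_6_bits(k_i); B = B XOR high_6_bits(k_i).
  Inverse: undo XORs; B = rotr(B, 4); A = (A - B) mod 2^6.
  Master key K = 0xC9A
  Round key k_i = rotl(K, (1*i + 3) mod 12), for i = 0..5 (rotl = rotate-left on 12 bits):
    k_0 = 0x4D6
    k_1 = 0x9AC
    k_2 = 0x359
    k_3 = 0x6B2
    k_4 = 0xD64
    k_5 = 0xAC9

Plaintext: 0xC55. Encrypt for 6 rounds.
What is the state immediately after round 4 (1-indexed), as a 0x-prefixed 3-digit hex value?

s_0 = plaintext = 0xC55
s_1 = Round(s_0, k_0) = 0x406
s_2 = Round(s_1, k_1) = 0xE87
s_3 = Round(s_2, k_2) = 0x63C
s_4 = Round(s_3, k_3) = 0x995
s_5 = Round(s_4, k_4) = 0x7E0
s_6 = Round(s_5, k_5) = 0xDA3

0x995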